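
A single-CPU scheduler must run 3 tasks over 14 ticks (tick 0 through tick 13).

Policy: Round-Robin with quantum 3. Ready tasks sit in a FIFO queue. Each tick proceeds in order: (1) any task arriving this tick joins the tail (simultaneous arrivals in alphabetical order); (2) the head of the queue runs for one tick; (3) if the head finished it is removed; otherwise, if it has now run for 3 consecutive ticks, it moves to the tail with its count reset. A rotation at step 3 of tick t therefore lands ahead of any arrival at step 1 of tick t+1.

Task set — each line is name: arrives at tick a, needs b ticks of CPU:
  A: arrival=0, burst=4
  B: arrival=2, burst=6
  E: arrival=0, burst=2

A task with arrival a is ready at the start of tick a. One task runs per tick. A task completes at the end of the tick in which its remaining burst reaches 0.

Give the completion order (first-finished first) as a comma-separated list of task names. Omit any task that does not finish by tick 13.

t=0: queue=[A,E] q_used=0 → run A
t=1: queue=[A,E] q_used=1 → run A
t=2: queue=[A,E,B] q_used=2 → run A
t=3: queue=[E,B,A] q_used=0 → run E
t=4: queue=[E,B,A] q_used=1 → run E
t=5: queue=[B,A] q_used=0 → run B
t=6: queue=[B,A] q_used=1 → run B
t=7: queue=[B,A] q_used=2 → run B
t=8: queue=[A,B] q_used=0 → run A
t=9: queue=[B] q_used=0 → run B
t=10: queue=[B] q_used=1 → run B
t=11: queue=[B] q_used=2 → run B
t=12: (idle)
t=13: (idle)

completion order = E, A, B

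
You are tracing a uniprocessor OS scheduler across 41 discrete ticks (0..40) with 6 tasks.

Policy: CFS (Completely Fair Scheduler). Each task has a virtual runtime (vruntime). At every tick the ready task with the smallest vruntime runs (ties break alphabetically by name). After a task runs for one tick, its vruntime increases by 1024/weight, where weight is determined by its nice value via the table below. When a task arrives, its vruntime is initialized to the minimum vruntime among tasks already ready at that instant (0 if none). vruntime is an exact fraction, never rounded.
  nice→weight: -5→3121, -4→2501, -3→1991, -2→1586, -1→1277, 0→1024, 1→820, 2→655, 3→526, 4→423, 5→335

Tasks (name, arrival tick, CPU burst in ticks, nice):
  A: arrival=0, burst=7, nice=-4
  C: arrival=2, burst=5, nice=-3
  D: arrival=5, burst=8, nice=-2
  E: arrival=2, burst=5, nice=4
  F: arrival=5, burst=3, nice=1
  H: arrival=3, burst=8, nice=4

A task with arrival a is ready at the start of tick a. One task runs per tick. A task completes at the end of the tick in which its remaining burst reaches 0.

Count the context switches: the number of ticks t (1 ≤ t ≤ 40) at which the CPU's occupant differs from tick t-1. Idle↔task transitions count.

context switches = 28

t=0: vr[A=0] → run A
t=1: vr[A=1024/2501] → run A
t=2: vr[A=2048/2501 C=2048/2501 E=2048/2501] → run A
t=3: vr[A=3072/2501 C=2048/2501 E=2048/2501 H=2048/2501] → run C
t=4: vr[A=3072/2501 C=6638592/4979491 E=2048/2501 H=2048/2501] → run E
t=5: vr[A=3072/2501 C=6638592/4979491 D=2048/2501 E=3427328/1057923 F=2048/2501 H=2048/2501] → run D
t=6: vr[A=3072/2501 C=6638592/4979491 D=47616/32513 E=3427328/1057923 F=2048/2501 H=2048/2501] → run F
t=7: vr[A=3072/2501 C=6638592/4979491 D=47616/32513 E=3427328/1057923 F=25856/12505 H=2048/2501] → run H
t=8: vr[A=3072/2501 C=6638592/4979491 D=47616/32513 E=3427328/1057923 F=25856/12505 H=3427328/1057923] → run A
t=9: vr[A=4096/2501 C=6638592/4979491 D=47616/32513 E=3427328/1057923 F=25856/12505 H=3427328/1057923] → run C
t=10: vr[A=4096/2501 C=9199616/4979491 D=47616/32513 E=3427328/1057923 F=25856/12505 H=3427328/1057923] → run D
t=11: vr[A=4096/2501 C=9199616/4979491 D=68608/32513 E=3427328/1057923 F=25856/12505 H=3427328/1057923] → run A
t=12: vr[A=5120/2501 C=9199616/4979491 D=68608/32513 E=3427328/1057923 F=25856/12505 H=3427328/1057923] → run C
t=13: vr[A=5120/2501 C=11760640/4979491 D=68608/32513 E=3427328/1057923 F=25856/12505 H=3427328/1057923] → run A
t=14: vr[A=6144/2501 C=11760640/4979491 D=68608/32513 E=3427328/1057923 F=25856/12505 H=3427328/1057923] → run F
t=15: vr[A=6144/2501 C=11760640/4979491 D=68608/32513 E=3427328/1057923 F=41472/12505 H=3427328/1057923] → run D
t=16: vr[A=6144/2501 C=11760640/4979491 D=89600/32513 E=3427328/1057923 F=41472/12505 H=3427328/1057923] → run C
t=17: vr[A=6144/2501 C=14321664/4979491 D=89600/32513 E=3427328/1057923 F=41472/12505 H=3427328/1057923] → run A
t=18: vr[C=14321664/4979491 D=89600/32513 E=3427328/1057923 F=41472/12505 H=3427328/1057923] → run D
t=19: vr[C=14321664/4979491 D=110592/32513 E=3427328/1057923 F=41472/12505 H=3427328/1057923] → run C
t=20: vr[D=110592/32513 E=3427328/1057923 F=41472/12505 H=3427328/1057923] → run E
t=21: vr[D=110592/32513 E=5988352/1057923 F=41472/12505 H=3427328/1057923] → run H
t=22: vr[D=110592/32513 E=5988352/1057923 F=41472/12505 H=5988352/1057923] → run F
t=23: vr[D=110592/32513 E=5988352/1057923 H=5988352/1057923] → run D
t=24: vr[D=131584/32513 E=5988352/1057923 H=5988352/1057923] → run D
t=25: vr[D=152576/32513 E=5988352/1057923 H=5988352/1057923] → run D
t=26: vr[D=173568/32513 E=5988352/1057923 H=5988352/1057923] → run D
t=27: vr[E=5988352/1057923 H=5988352/1057923] → run E
t=28: vr[E=2849792/352641 H=5988352/1057923] → run H
t=29: vr[E=2849792/352641 H=2849792/352641] → run E
t=30: vr[E=11110400/1057923 H=2849792/352641] → run H
t=31: vr[E=11110400/1057923 H=11110400/1057923] → run E
t=32: vr[H=11110400/1057923] → run H
t=33: vr[H=13671424/1057923] → run H
t=34: vr[H=5410816/352641] → run H
t=35: vr[H=18793472/1057923] → run H
t=36: (idle)
t=37: (idle)
t=38: (idle)
t=39: (idle)
t=40: (idle)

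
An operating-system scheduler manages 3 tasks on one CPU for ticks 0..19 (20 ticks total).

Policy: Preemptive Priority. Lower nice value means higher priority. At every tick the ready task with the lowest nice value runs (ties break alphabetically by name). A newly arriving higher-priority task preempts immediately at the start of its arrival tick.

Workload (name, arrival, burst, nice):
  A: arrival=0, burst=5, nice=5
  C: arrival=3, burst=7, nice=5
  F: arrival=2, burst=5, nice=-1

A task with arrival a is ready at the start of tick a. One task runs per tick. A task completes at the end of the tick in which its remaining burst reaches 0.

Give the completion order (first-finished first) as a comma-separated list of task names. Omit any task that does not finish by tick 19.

completion order = F, A, C

t=0: ready={A} → run A
t=1: ready={A} → run A
t=2: ready={A,F} → run F
t=3: ready={A,C,F} → run F
t=4: ready={A,C,F} → run F
t=5: ready={A,C,F} → run F
t=6: ready={A,C,F} → run F
t=7: ready={A,C} → run A
t=8: ready={A,C} → run A
t=9: ready={A,C} → run A
t=10: ready={C} → run C
t=11: ready={C} → run C
t=12: ready={C} → run C
t=13: ready={C} → run C
t=14: ready={C} → run C
t=15: ready={C} → run C
t=16: ready={C} → run C
t=17: (idle)
t=18: (idle)
t=19: (idle)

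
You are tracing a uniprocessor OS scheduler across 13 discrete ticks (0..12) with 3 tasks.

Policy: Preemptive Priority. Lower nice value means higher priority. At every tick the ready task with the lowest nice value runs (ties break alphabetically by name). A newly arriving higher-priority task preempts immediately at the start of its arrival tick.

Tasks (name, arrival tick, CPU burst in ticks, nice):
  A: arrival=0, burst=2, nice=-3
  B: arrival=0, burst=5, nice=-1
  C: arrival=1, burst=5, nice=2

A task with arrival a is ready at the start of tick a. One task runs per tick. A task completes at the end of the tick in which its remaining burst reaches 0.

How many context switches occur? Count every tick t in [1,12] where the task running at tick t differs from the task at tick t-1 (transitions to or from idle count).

context switches = 3

t=0: ready={A,B} → run A
t=1: ready={A,B,C} → run A
t=2: ready={B,C} → run B
t=3: ready={B,C} → run B
t=4: ready={B,C} → run B
t=5: ready={B,C} → run B
t=6: ready={B,C} → run B
t=7: ready={C} → run C
t=8: ready={C} → run C
t=9: ready={C} → run C
t=10: ready={C} → run C
t=11: ready={C} → run C
t=12: (idle)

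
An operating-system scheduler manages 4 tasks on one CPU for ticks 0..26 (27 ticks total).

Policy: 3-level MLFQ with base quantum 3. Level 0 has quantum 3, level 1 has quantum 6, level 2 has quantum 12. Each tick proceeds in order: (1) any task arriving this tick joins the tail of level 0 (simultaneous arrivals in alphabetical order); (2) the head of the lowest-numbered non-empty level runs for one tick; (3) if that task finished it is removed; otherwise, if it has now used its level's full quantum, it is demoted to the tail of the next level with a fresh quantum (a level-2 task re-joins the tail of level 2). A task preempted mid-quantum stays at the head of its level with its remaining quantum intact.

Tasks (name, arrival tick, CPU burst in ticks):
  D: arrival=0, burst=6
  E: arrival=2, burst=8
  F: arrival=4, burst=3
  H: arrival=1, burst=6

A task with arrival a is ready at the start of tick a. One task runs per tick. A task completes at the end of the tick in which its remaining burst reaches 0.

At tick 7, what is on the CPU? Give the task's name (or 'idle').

t=0: L0/L1/L2 = D/-/- → run D
t=1: L0/L1/L2 = DH/-/- → run D
t=2: L0/L1/L2 = DHE/-/- → run D
t=3: L0/L1/L2 = HE/D/- → run H
t=4: L0/L1/L2 = HEF/D/- → run H
t=5: L0/L1/L2 = HEF/D/- → run H
t=6: L0/L1/L2 = EF/DH/- → run E
t=7: L0/L1/L2 = EF/DH/- → run E
t=8: L0/L1/L2 = EF/DH/- → run E
t=9: L0/L1/L2 = F/DHE/- → run F
t=10: L0/L1/L2 = F/DHE/- → run F
t=11: L0/L1/L2 = F/DHE/- → run F
t=12: L0/L1/L2 = -/DHE/- → run D
t=13: L0/L1/L2 = -/DHE/- → run D
t=14: L0/L1/L2 = -/DHE/- → run D
t=15: L0/L1/L2 = -/HE/- → run H
t=16: L0/L1/L2 = -/HE/- → run H
t=17: L0/L1/L2 = -/HE/- → run H
t=18: L0/L1/L2 = -/E/- → run E
t=19: L0/L1/L2 = -/E/- → run E
t=20: L0/L1/L2 = -/E/- → run E
t=21: L0/L1/L2 = -/E/- → run E
t=22: L0/L1/L2 = -/E/- → run E
t=23: (idle)
t=24: (idle)
t=25: (idle)
t=26: (idle)

running at tick 7 = E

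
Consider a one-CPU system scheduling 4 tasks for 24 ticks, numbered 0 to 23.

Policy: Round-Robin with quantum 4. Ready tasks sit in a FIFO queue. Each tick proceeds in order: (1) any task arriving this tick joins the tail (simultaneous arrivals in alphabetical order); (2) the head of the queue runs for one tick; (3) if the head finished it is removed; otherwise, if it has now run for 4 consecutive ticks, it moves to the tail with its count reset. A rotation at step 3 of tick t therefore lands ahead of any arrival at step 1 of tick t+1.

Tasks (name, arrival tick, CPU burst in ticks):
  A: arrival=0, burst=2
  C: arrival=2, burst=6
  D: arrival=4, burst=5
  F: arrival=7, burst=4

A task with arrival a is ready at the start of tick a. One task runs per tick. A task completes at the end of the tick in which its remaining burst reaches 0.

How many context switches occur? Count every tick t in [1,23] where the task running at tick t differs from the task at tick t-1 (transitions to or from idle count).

t=0: queue=[A] q_used=0 → run A
t=1: queue=[A] q_used=1 → run A
t=2: queue=[C] q_used=0 → run C
t=3: queue=[C] q_used=1 → run C
t=4: queue=[C,D] q_used=2 → run C
t=5: queue=[C,D] q_used=3 → run C
t=6: queue=[D,C] q_used=0 → run D
t=7: queue=[D,C,F] q_used=1 → run D
t=8: queue=[D,C,F] q_used=2 → run D
t=9: queue=[D,C,F] q_used=3 → run D
t=10: queue=[C,F,D] q_used=0 → run C
t=11: queue=[C,F,D] q_used=1 → run C
t=12: queue=[F,D] q_used=0 → run F
t=13: queue=[F,D] q_used=1 → run F
t=14: queue=[F,D] q_used=2 → run F
t=15: queue=[F,D] q_used=3 → run F
t=16: queue=[D] q_used=0 → run D
t=17: (idle)
t=18: (idle)
t=19: (idle)
t=20: (idle)
t=21: (idle)
t=22: (idle)
t=23: (idle)

context switches = 6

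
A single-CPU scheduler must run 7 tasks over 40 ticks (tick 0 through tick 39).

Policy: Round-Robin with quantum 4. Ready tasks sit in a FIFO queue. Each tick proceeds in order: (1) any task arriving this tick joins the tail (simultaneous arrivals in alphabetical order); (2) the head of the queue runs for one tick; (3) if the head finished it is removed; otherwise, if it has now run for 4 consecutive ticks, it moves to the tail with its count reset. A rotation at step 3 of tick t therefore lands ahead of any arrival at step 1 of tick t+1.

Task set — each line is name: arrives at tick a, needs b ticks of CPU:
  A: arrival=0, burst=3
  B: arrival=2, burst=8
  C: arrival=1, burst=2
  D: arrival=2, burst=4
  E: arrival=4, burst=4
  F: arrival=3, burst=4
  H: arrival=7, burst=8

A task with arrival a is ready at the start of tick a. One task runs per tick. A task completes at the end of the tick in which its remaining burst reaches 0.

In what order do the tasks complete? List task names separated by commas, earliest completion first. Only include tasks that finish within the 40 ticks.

t=0: queue=[A] q_used=0 → run A
t=1: queue=[A,C] q_used=1 → run A
t=2: queue=[A,C,B,D] q_used=2 → run A
t=3: queue=[C,B,D,F] q_used=0 → run C
t=4: queue=[C,B,D,F,E] q_used=1 → run C
t=5: queue=[B,D,F,E] q_used=0 → run B
t=6: queue=[B,D,F,E] q_used=1 → run B
t=7: queue=[B,D,F,E,H] q_used=2 → run B
t=8: queue=[B,D,F,E,H] q_used=3 → run B
t=9: queue=[D,F,E,H,B] q_used=0 → run D
t=10: queue=[D,F,E,H,B] q_used=1 → run D
t=11: queue=[D,F,E,H,B] q_used=2 → run D
t=12: queue=[D,F,E,H,B] q_used=3 → run D
t=13: queue=[F,E,H,B] q_used=0 → run F
t=14: queue=[F,E,H,B] q_used=1 → run F
t=15: queue=[F,E,H,B] q_used=2 → run F
t=16: queue=[F,E,H,B] q_used=3 → run F
t=17: queue=[E,H,B] q_used=0 → run E
t=18: queue=[E,H,B] q_used=1 → run E
t=19: queue=[E,H,B] q_used=2 → run E
t=20: queue=[E,H,B] q_used=3 → run E
t=21: queue=[H,B] q_used=0 → run H
t=22: queue=[H,B] q_used=1 → run H
t=23: queue=[H,B] q_used=2 → run H
t=24: queue=[H,B] q_used=3 → run H
t=25: queue=[B,H] q_used=0 → run B
t=26: queue=[B,H] q_used=1 → run B
t=27: queue=[B,H] q_used=2 → run B
t=28: queue=[B,H] q_used=3 → run B
t=29: queue=[H] q_used=0 → run H
t=30: queue=[H] q_used=1 → run H
t=31: queue=[H] q_used=2 → run H
t=32: queue=[H] q_used=3 → run H
t=33: (idle)
t=34: (idle)
t=35: (idle)
t=36: (idle)
t=37: (idle)
t=38: (idle)
t=39: (idle)

completion order = A, C, D, F, E, B, H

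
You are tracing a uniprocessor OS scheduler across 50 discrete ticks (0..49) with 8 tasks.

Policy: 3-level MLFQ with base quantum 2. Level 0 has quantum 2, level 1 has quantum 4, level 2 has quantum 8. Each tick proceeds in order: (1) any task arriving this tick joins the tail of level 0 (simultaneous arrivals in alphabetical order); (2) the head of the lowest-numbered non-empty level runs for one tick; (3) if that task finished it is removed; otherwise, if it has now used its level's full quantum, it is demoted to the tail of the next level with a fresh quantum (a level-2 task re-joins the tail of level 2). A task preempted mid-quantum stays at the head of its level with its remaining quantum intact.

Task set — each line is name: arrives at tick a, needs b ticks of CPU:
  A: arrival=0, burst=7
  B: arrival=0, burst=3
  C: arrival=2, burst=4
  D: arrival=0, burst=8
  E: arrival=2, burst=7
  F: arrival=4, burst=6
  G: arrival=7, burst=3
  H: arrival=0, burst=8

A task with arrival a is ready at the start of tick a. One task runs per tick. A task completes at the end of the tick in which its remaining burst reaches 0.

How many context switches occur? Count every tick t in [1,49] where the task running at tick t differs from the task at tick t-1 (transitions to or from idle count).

t=0: L0/L1/L2 = ABDH/-/- → run A
t=1: L0/L1/L2 = ABDH/-/- → run A
t=2: L0/L1/L2 = BDHCE/A/- → run B
t=3: L0/L1/L2 = BDHCE/A/- → run B
t=4: L0/L1/L2 = DHCEF/AB/- → run D
t=5: L0/L1/L2 = DHCEF/AB/- → run D
t=6: L0/L1/L2 = HCEF/ABD/- → run H
t=7: L0/L1/L2 = HCEFG/ABD/- → run H
t=8: L0/L1/L2 = CEFG/ABDH/- → run C
t=9: L0/L1/L2 = CEFG/ABDH/- → run C
t=10: L0/L1/L2 = EFG/ABDHC/- → run E
t=11: L0/L1/L2 = EFG/ABDHC/- → run E
t=12: L0/L1/L2 = FG/ABDHCE/- → run F
t=13: L0/L1/L2 = FG/ABDHCE/- → run F
t=14: L0/L1/L2 = G/ABDHCEF/- → run G
t=15: L0/L1/L2 = G/ABDHCEF/- → run G
t=16: L0/L1/L2 = -/ABDHCEFG/- → run A
t=17: L0/L1/L2 = -/ABDHCEFG/- → run A
t=18: L0/L1/L2 = -/ABDHCEFG/- → run A
t=19: L0/L1/L2 = -/ABDHCEFG/- → run A
t=20: L0/L1/L2 = -/BDHCEFG/A → run B
t=21: L0/L1/L2 = -/DHCEFG/A → run D
t=22: L0/L1/L2 = -/DHCEFG/A → run D
t=23: L0/L1/L2 = -/DHCEFG/A → run D
t=24: L0/L1/L2 = -/DHCEFG/A → run D
t=25: L0/L1/L2 = -/HCEFG/AD → run H
t=26: L0/L1/L2 = -/HCEFG/AD → run H
t=27: L0/L1/L2 = -/HCEFG/AD → run H
t=28: L0/L1/L2 = -/HCEFG/AD → run H
t=29: L0/L1/L2 = -/CEFG/ADH → run C
t=30: L0/L1/L2 = -/CEFG/ADH → run C
t=31: L0/L1/L2 = -/EFG/ADH → run E
t=32: L0/L1/L2 = -/EFG/ADH → run E
t=33: L0/L1/L2 = -/EFG/ADH → run E
t=34: L0/L1/L2 = -/EFG/ADH → run E
t=35: L0/L1/L2 = -/FG/ADHE → run F
t=36: L0/L1/L2 = -/FG/ADHE → run F
t=37: L0/L1/L2 = -/FG/ADHE → run F
t=38: L0/L1/L2 = -/FG/ADHE → run F
t=39: L0/L1/L2 = -/G/ADHE → run G
t=40: L0/L1/L2 = -/-/ADHE → run A
t=41: L0/L1/L2 = -/-/DHE → run D
t=42: L0/L1/L2 = -/-/DHE → run D
t=43: L0/L1/L2 = -/-/HE → run H
t=44: L0/L1/L2 = -/-/HE → run H
t=45: L0/L1/L2 = -/-/E → run E
t=46: (idle)
t=47: (idle)
t=48: (idle)
t=49: (idle)

context switches = 20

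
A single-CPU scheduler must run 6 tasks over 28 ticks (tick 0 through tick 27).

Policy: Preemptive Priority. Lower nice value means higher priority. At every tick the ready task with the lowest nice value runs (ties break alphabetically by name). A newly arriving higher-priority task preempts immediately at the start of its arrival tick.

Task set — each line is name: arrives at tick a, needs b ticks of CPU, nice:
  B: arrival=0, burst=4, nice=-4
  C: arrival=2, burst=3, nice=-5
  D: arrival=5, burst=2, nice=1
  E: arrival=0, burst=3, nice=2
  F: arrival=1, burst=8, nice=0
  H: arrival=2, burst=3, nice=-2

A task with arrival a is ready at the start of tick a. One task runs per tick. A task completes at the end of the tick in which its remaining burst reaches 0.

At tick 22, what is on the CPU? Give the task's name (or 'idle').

running at tick 22 = E

t=0: ready={B,E} → run B
t=1: ready={B,E,F} → run B
t=2: ready={B,C,E,F,H} → run C
t=3: ready={B,C,E,F,H} → run C
t=4: ready={B,C,E,F,H} → run C
t=5: ready={B,D,E,F,H} → run B
t=6: ready={B,D,E,F,H} → run B
t=7: ready={D,E,F,H} → run H
t=8: ready={D,E,F,H} → run H
t=9: ready={D,E,F,H} → run H
t=10: ready={D,E,F} → run F
t=11: ready={D,E,F} → run F
t=12: ready={D,E,F} → run F
t=13: ready={D,E,F} → run F
t=14: ready={D,E,F} → run F
t=15: ready={D,E,F} → run F
t=16: ready={D,E,F} → run F
t=17: ready={D,E,F} → run F
t=18: ready={D,E} → run D
t=19: ready={D,E} → run D
t=20: ready={E} → run E
t=21: ready={E} → run E
t=22: ready={E} → run E
t=23: (idle)
t=24: (idle)
t=25: (idle)
t=26: (idle)
t=27: (idle)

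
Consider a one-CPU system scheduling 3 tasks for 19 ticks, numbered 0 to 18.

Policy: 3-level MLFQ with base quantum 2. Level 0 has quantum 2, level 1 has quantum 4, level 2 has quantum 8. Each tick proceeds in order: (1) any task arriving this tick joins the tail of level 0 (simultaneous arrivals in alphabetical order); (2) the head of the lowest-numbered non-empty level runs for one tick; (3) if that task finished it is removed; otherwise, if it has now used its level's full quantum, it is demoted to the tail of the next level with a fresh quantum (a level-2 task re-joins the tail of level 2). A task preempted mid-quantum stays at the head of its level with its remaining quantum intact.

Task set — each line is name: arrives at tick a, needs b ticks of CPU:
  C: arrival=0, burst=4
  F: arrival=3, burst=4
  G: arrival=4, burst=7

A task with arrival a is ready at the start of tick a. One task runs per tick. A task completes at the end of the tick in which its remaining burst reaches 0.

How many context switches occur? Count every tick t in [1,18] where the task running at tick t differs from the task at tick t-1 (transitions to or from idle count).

t=0: L0/L1/L2 = C/-/- → run C
t=1: L0/L1/L2 = C/-/- → run C
t=2: L0/L1/L2 = -/C/- → run C
t=3: L0/L1/L2 = F/C/- → run F
t=4: L0/L1/L2 = FG/C/- → run F
t=5: L0/L1/L2 = G/CF/- → run G
t=6: L0/L1/L2 = G/CF/- → run G
t=7: L0/L1/L2 = -/CFG/- → run C
t=8: L0/L1/L2 = -/FG/- → run F
t=9: L0/L1/L2 = -/FG/- → run F
t=10: L0/L1/L2 = -/G/- → run G
t=11: L0/L1/L2 = -/G/- → run G
t=12: L0/L1/L2 = -/G/- → run G
t=13: L0/L1/L2 = -/G/- → run G
t=14: L0/L1/L2 = -/-/G → run G
t=15: (idle)
t=16: (idle)
t=17: (idle)
t=18: (idle)

context switches = 6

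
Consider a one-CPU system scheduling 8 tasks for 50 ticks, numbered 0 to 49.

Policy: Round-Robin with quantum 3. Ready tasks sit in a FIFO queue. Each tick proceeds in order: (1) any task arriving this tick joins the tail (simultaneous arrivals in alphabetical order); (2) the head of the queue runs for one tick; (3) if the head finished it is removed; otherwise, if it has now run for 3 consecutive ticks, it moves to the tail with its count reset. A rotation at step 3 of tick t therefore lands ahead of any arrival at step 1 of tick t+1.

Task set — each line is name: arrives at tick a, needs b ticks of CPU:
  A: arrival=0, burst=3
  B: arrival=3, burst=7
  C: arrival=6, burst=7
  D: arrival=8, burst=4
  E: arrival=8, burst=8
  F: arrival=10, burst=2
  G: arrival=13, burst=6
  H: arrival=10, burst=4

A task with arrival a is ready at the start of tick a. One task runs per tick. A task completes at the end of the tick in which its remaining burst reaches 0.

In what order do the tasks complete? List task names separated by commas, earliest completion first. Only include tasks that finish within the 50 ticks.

t=0: queue=[A] q_used=0 → run A
t=1: queue=[A] q_used=1 → run A
t=2: queue=[A] q_used=2 → run A
t=3: queue=[B] q_used=0 → run B
t=4: queue=[B] q_used=1 → run B
t=5: queue=[B] q_used=2 → run B
t=6: queue=[B,C] q_used=0 → run B
t=7: queue=[B,C] q_used=1 → run B
t=8: queue=[B,C,D,E] q_used=2 → run B
t=9: queue=[C,D,E,B] q_used=0 → run C
t=10: queue=[C,D,E,B,F,H] q_used=1 → run C
t=11: queue=[C,D,E,B,F,H] q_used=2 → run C
t=12: queue=[D,E,B,F,H,C] q_used=0 → run D
t=13: queue=[D,E,B,F,H,C,G] q_used=1 → run D
t=14: queue=[D,E,B,F,H,C,G] q_used=2 → run D
t=15: queue=[E,B,F,H,C,G,D] q_used=0 → run E
t=16: queue=[E,B,F,H,C,G,D] q_used=1 → run E
t=17: queue=[E,B,F,H,C,G,D] q_used=2 → run E
t=18: queue=[B,F,H,C,G,D,E] q_used=0 → run B
t=19: queue=[F,H,C,G,D,E] q_used=0 → run F
t=20: queue=[F,H,C,G,D,E] q_used=1 → run F
t=21: queue=[H,C,G,D,E] q_used=0 → run H
t=22: queue=[H,C,G,D,E] q_used=1 → run H
t=23: queue=[H,C,G,D,E] q_used=2 → run H
t=24: queue=[C,G,D,E,H] q_used=0 → run C
t=25: queue=[C,G,D,E,H] q_used=1 → run C
t=26: queue=[C,G,D,E,H] q_used=2 → run C
t=27: queue=[G,D,E,H,C] q_used=0 → run G
t=28: queue=[G,D,E,H,C] q_used=1 → run G
t=29: queue=[G,D,E,H,C] q_used=2 → run G
t=30: queue=[D,E,H,C,G] q_used=0 → run D
t=31: queue=[E,H,C,G] q_used=0 → run E
t=32: queue=[E,H,C,G] q_used=1 → run E
t=33: queue=[E,H,C,G] q_used=2 → run E
t=34: queue=[H,C,G,E] q_used=0 → run H
t=35: queue=[C,G,E] q_used=0 → run C
t=36: queue=[G,E] q_used=0 → run G
t=37: queue=[G,E] q_used=1 → run G
t=38: queue=[G,E] q_used=2 → run G
t=39: queue=[E] q_used=0 → run E
t=40: queue=[E] q_used=1 → run E
t=41: (idle)
t=42: (idle)
t=43: (idle)
t=44: (idle)
t=45: (idle)
t=46: (idle)
t=47: (idle)
t=48: (idle)
t=49: (idle)

completion order = A, B, F, D, H, C, G, E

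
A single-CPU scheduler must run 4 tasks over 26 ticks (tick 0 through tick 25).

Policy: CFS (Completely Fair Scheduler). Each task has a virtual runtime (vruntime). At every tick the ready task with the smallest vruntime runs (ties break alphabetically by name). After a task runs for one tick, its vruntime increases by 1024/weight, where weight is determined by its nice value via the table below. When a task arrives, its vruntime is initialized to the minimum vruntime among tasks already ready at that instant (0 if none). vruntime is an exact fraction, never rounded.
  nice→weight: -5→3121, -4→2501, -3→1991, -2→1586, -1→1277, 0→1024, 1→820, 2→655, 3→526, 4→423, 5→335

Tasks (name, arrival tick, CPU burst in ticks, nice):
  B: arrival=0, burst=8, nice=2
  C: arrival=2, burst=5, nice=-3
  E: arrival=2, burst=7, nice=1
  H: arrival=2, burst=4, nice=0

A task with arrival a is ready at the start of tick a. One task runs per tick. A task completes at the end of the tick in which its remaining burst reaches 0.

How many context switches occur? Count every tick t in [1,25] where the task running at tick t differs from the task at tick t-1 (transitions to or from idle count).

context switches = 21

t=0: vr[B=0] → run B
t=1: vr[B=1024/655] → run B
t=2: vr[B=2048/655 C=2048/655 E=2048/655 H=2048/655] → run B
t=3: vr[B=3072/655 C=2048/655 E=2048/655 H=2048/655] → run C
t=4: vr[B=3072/655 C=4748288/1304105 E=2048/655 H=2048/655] → run E
t=5: vr[B=3072/655 C=4748288/1304105 E=117504/26855 H=2048/655] → run H
t=6: vr[B=3072/655 C=4748288/1304105 E=117504/26855 H=2703/655] → run C
t=7: vr[B=3072/655 C=5419008/1304105 E=117504/26855 H=2703/655] → run H
t=8: vr[B=3072/655 C=5419008/1304105 E=117504/26855 H=3358/655] → run C
t=9: vr[B=3072/655 C=6089728/1304105 E=117504/26855 H=3358/655] → run E
t=10: vr[B=3072/655 C=6089728/1304105 E=30208/5371 H=3358/655] → run C
t=11: vr[B=3072/655 C=6760448/1304105 E=30208/5371 H=3358/655] → run B
t=12: vr[B=4096/655 C=6760448/1304105 E=30208/5371 H=3358/655] → run H
t=13: vr[B=4096/655 C=6760448/1304105 E=30208/5371 H=4013/655] → run C
t=14: vr[B=4096/655 E=30208/5371 H=4013/655] → run E
t=15: vr[B=4096/655 E=184576/26855 H=4013/655] → run H
t=16: vr[B=4096/655 E=184576/26855] → run B
t=17: vr[B=1024/131 E=184576/26855] → run E
t=18: vr[B=1024/131 E=218112/26855] → run B
t=19: vr[B=6144/655 E=218112/26855] → run E
t=20: vr[B=6144/655 E=251648/26855] → run E
t=21: vr[B=6144/655 E=285184/26855] → run B
t=22: vr[B=7168/655 E=285184/26855] → run E
t=23: vr[B=7168/655] → run B
t=24: (idle)
t=25: (idle)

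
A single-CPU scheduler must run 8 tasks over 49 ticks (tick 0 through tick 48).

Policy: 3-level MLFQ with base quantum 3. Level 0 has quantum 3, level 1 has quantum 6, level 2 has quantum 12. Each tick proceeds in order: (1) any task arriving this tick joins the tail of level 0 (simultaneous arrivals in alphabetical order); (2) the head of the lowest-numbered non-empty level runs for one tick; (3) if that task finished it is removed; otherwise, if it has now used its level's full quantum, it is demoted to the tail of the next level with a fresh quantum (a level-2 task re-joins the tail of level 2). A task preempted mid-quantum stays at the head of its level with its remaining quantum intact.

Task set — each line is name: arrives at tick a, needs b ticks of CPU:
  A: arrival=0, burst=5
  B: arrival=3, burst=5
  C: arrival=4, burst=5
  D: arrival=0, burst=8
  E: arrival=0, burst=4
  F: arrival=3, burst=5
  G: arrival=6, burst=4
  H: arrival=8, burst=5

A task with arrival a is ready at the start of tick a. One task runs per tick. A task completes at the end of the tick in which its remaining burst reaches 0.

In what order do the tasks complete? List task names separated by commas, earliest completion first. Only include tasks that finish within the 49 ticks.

completion order = A, D, E, B, F, C, G, H

t=0: L0/L1/L2 = ADE/-/- → run A
t=1: L0/L1/L2 = ADE/-/- → run A
t=2: L0/L1/L2 = ADE/-/- → run A
t=3: L0/L1/L2 = DEBF/A/- → run D
t=4: L0/L1/L2 = DEBFC/A/- → run D
t=5: L0/L1/L2 = DEBFC/A/- → run D
t=6: L0/L1/L2 = EBFCG/AD/- → run E
t=7: L0/L1/L2 = EBFCG/AD/- → run E
t=8: L0/L1/L2 = EBFCGH/AD/- → run E
t=9: L0/L1/L2 = BFCGH/ADE/- → run B
t=10: L0/L1/L2 = BFCGH/ADE/- → run B
t=11: L0/L1/L2 = BFCGH/ADE/- → run B
t=12: L0/L1/L2 = FCGH/ADEB/- → run F
t=13: L0/L1/L2 = FCGH/ADEB/- → run F
t=14: L0/L1/L2 = FCGH/ADEB/- → run F
t=15: L0/L1/L2 = CGH/ADEBF/- → run C
t=16: L0/L1/L2 = CGH/ADEBF/- → run C
t=17: L0/L1/L2 = CGH/ADEBF/- → run C
t=18: L0/L1/L2 = GH/ADEBFC/- → run G
t=19: L0/L1/L2 = GH/ADEBFC/- → run G
t=20: L0/L1/L2 = GH/ADEBFC/- → run G
t=21: L0/L1/L2 = H/ADEBFCG/- → run H
t=22: L0/L1/L2 = H/ADEBFCG/- → run H
t=23: L0/L1/L2 = H/ADEBFCG/- → run H
t=24: L0/L1/L2 = -/ADEBFCGH/- → run A
t=25: L0/L1/L2 = -/ADEBFCGH/- → run A
t=26: L0/L1/L2 = -/DEBFCGH/- → run D
t=27: L0/L1/L2 = -/DEBFCGH/- → run D
t=28: L0/L1/L2 = -/DEBFCGH/- → run D
t=29: L0/L1/L2 = -/DEBFCGH/- → run D
t=30: L0/L1/L2 = -/DEBFCGH/- → run D
t=31: L0/L1/L2 = -/EBFCGH/- → run E
t=32: L0/L1/L2 = -/BFCGH/- → run B
t=33: L0/L1/L2 = -/BFCGH/- → run B
t=34: L0/L1/L2 = -/FCGH/- → run F
t=35: L0/L1/L2 = -/FCGH/- → run F
t=36: L0/L1/L2 = -/CGH/- → run C
t=37: L0/L1/L2 = -/CGH/- → run C
t=38: L0/L1/L2 = -/GH/- → run G
t=39: L0/L1/L2 = -/H/- → run H
t=40: L0/L1/L2 = -/H/- → run H
t=41: (idle)
t=42: (idle)
t=43: (idle)
t=44: (idle)
t=45: (idle)
t=46: (idle)
t=47: (idle)
t=48: (idle)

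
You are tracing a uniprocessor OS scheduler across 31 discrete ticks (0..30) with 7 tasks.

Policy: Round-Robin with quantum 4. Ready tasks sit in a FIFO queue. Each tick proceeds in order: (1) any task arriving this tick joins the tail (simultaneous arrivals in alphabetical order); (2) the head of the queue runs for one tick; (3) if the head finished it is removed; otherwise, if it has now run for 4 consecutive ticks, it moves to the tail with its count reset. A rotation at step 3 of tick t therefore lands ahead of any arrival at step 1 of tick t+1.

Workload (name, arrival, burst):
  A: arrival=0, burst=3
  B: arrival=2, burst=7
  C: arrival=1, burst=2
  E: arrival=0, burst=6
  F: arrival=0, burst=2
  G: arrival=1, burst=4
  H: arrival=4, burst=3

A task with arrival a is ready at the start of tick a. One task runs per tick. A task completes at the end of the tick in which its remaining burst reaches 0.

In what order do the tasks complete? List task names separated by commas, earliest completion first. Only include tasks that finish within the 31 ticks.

t=0: queue=[A,E,F] q_used=0 → run A
t=1: queue=[A,E,F,C,G] q_used=1 → run A
t=2: queue=[A,E,F,C,G,B] q_used=2 → run A
t=3: queue=[E,F,C,G,B] q_used=0 → run E
t=4: queue=[E,F,C,G,B,H] q_used=1 → run E
t=5: queue=[E,F,C,G,B,H] q_used=2 → run E
t=6: queue=[E,F,C,G,B,H] q_used=3 → run E
t=7: queue=[F,C,G,B,H,E] q_used=0 → run F
t=8: queue=[F,C,G,B,H,E] q_used=1 → run F
t=9: queue=[C,G,B,H,E] q_used=0 → run C
t=10: queue=[C,G,B,H,E] q_used=1 → run C
t=11: queue=[G,B,H,E] q_used=0 → run G
t=12: queue=[G,B,H,E] q_used=1 → run G
t=13: queue=[G,B,H,E] q_used=2 → run G
t=14: queue=[G,B,H,E] q_used=3 → run G
t=15: queue=[B,H,E] q_used=0 → run B
t=16: queue=[B,H,E] q_used=1 → run B
t=17: queue=[B,H,E] q_used=2 → run B
t=18: queue=[B,H,E] q_used=3 → run B
t=19: queue=[H,E,B] q_used=0 → run H
t=20: queue=[H,E,B] q_used=1 → run H
t=21: queue=[H,E,B] q_used=2 → run H
t=22: queue=[E,B] q_used=0 → run E
t=23: queue=[E,B] q_used=1 → run E
t=24: queue=[B] q_used=0 → run B
t=25: queue=[B] q_used=1 → run B
t=26: queue=[B] q_used=2 → run B
t=27: (idle)
t=28: (idle)
t=29: (idle)
t=30: (idle)

completion order = A, F, C, G, H, E, B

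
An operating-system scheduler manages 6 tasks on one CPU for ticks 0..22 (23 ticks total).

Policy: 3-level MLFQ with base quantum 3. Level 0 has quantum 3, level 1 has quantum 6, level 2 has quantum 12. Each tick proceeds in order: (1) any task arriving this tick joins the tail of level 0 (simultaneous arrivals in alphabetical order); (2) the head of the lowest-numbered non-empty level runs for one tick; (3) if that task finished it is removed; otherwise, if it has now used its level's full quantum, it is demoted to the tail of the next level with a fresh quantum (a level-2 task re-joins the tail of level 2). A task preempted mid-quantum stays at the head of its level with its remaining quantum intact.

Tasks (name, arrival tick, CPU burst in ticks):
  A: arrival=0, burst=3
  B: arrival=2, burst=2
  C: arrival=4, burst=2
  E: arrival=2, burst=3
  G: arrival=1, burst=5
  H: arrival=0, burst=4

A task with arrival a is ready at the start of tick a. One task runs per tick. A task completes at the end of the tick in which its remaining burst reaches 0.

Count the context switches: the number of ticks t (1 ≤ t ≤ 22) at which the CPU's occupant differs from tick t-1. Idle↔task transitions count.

context switches = 8

t=0: L0/L1/L2 = AH/-/- → run A
t=1: L0/L1/L2 = AHG/-/- → run A
t=2: L0/L1/L2 = AHGBE/-/- → run A
t=3: L0/L1/L2 = HGBE/-/- → run H
t=4: L0/L1/L2 = HGBEC/-/- → run H
t=5: L0/L1/L2 = HGBEC/-/- → run H
t=6: L0/L1/L2 = GBEC/H/- → run G
t=7: L0/L1/L2 = GBEC/H/- → run G
t=8: L0/L1/L2 = GBEC/H/- → run G
t=9: L0/L1/L2 = BEC/HG/- → run B
t=10: L0/L1/L2 = BEC/HG/- → run B
t=11: L0/L1/L2 = EC/HG/- → run E
t=12: L0/L1/L2 = EC/HG/- → run E
t=13: L0/L1/L2 = EC/HG/- → run E
t=14: L0/L1/L2 = C/HG/- → run C
t=15: L0/L1/L2 = C/HG/- → run C
t=16: L0/L1/L2 = -/HG/- → run H
t=17: L0/L1/L2 = -/G/- → run G
t=18: L0/L1/L2 = -/G/- → run G
t=19: (idle)
t=20: (idle)
t=21: (idle)
t=22: (idle)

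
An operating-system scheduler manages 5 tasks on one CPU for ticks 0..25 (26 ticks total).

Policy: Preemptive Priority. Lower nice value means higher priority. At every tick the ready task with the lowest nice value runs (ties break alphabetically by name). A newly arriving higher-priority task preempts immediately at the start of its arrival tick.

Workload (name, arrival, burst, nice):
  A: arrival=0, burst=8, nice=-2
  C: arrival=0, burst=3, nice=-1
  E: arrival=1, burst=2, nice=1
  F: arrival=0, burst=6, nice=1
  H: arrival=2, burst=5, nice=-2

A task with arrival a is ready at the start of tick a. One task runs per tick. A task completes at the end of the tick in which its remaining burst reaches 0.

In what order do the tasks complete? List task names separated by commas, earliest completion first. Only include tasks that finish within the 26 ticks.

completion order = A, H, C, E, F

t=0: ready={A,C,F} → run A
t=1: ready={A,C,E,F} → run A
t=2: ready={A,C,E,F,H} → run A
t=3: ready={A,C,E,F,H} → run A
t=4: ready={A,C,E,F,H} → run A
t=5: ready={A,C,E,F,H} → run A
t=6: ready={A,C,E,F,H} → run A
t=7: ready={A,C,E,F,H} → run A
t=8: ready={C,E,F,H} → run H
t=9: ready={C,E,F,H} → run H
t=10: ready={C,E,F,H} → run H
t=11: ready={C,E,F,H} → run H
t=12: ready={C,E,F,H} → run H
t=13: ready={C,E,F} → run C
t=14: ready={C,E,F} → run C
t=15: ready={C,E,F} → run C
t=16: ready={E,F} → run E
t=17: ready={E,F} → run E
t=18: ready={F} → run F
t=19: ready={F} → run F
t=20: ready={F} → run F
t=21: ready={F} → run F
t=22: ready={F} → run F
t=23: ready={F} → run F
t=24: (idle)
t=25: (idle)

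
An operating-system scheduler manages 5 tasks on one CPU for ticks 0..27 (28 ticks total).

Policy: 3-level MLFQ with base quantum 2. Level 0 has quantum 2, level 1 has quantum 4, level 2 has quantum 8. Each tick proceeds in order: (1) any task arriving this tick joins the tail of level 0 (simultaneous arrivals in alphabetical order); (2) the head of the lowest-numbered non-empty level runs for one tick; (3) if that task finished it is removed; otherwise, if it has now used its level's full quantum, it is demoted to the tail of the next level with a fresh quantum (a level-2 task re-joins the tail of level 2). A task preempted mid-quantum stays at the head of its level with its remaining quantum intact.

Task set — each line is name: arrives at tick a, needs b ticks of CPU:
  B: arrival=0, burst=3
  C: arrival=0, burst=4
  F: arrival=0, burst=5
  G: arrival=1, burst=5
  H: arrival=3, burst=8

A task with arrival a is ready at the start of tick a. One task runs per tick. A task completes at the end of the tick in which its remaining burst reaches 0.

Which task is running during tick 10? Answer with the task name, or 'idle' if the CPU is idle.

t=0: L0/L1/L2 = BCF/-/- → run B
t=1: L0/L1/L2 = BCFG/-/- → run B
t=2: L0/L1/L2 = CFG/B/- → run C
t=3: L0/L1/L2 = CFGH/B/- → run C
t=4: L0/L1/L2 = FGH/BC/- → run F
t=5: L0/L1/L2 = FGH/BC/- → run F
t=6: L0/L1/L2 = GH/BCF/- → run G
t=7: L0/L1/L2 = GH/BCF/- → run G
t=8: L0/L1/L2 = H/BCFG/- → run H
t=9: L0/L1/L2 = H/BCFG/- → run H
t=10: L0/L1/L2 = -/BCFGH/- → run B
t=11: L0/L1/L2 = -/CFGH/- → run C
t=12: L0/L1/L2 = -/CFGH/- → run C
t=13: L0/L1/L2 = -/FGH/- → run F
t=14: L0/L1/L2 = -/FGH/- → run F
t=15: L0/L1/L2 = -/FGH/- → run F
t=16: L0/L1/L2 = -/GH/- → run G
t=17: L0/L1/L2 = -/GH/- → run G
t=18: L0/L1/L2 = -/GH/- → run G
t=19: L0/L1/L2 = -/H/- → run H
t=20: L0/L1/L2 = -/H/- → run H
t=21: L0/L1/L2 = -/H/- → run H
t=22: L0/L1/L2 = -/H/- → run H
t=23: L0/L1/L2 = -/-/H → run H
t=24: L0/L1/L2 = -/-/H → run H
t=25: (idle)
t=26: (idle)
t=27: (idle)

running at tick 10 = B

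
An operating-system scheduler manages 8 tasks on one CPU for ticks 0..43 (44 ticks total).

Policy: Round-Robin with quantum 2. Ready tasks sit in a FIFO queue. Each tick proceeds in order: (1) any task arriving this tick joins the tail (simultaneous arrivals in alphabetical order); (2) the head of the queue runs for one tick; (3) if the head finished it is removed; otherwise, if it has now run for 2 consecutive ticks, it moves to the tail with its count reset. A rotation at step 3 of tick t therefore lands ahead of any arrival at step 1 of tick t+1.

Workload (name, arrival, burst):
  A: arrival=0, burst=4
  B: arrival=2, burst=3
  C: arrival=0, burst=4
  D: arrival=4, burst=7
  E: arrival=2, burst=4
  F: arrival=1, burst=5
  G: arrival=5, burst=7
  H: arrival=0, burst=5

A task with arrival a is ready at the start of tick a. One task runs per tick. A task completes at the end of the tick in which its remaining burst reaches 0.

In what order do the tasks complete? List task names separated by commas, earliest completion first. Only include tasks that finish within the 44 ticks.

completion order = A, C, B, E, H, F, D, G

t=0: queue=[A,C,H] q_used=0 → run A
t=1: queue=[A,C,H,F] q_used=1 → run A
t=2: queue=[C,H,F,A,B,E] q_used=0 → run C
t=3: queue=[C,H,F,A,B,E] q_used=1 → run C
t=4: queue=[H,F,A,B,E,C,D] q_used=0 → run H
t=5: queue=[H,F,A,B,E,C,D,G] q_used=1 → run H
t=6: queue=[F,A,B,E,C,D,G,H] q_used=0 → run F
t=7: queue=[F,A,B,E,C,D,G,H] q_used=1 → run F
t=8: queue=[A,B,E,C,D,G,H,F] q_used=0 → run A
t=9: queue=[A,B,E,C,D,G,H,F] q_used=1 → run A
t=10: queue=[B,E,C,D,G,H,F] q_used=0 → run B
t=11: queue=[B,E,C,D,G,H,F] q_used=1 → run B
t=12: queue=[E,C,D,G,H,F,B] q_used=0 → run E
t=13: queue=[E,C,D,G,H,F,B] q_used=1 → run E
t=14: queue=[C,D,G,H,F,B,E] q_used=0 → run C
t=15: queue=[C,D,G,H,F,B,E] q_used=1 → run C
t=16: queue=[D,G,H,F,B,E] q_used=0 → run D
t=17: queue=[D,G,H,F,B,E] q_used=1 → run D
t=18: queue=[G,H,F,B,E,D] q_used=0 → run G
t=19: queue=[G,H,F,B,E,D] q_used=1 → run G
t=20: queue=[H,F,B,E,D,G] q_used=0 → run H
t=21: queue=[H,F,B,E,D,G] q_used=1 → run H
t=22: queue=[F,B,E,D,G,H] q_used=0 → run F
t=23: queue=[F,B,E,D,G,H] q_used=1 → run F
t=24: queue=[B,E,D,G,H,F] q_used=0 → run B
t=25: queue=[E,D,G,H,F] q_used=0 → run E
t=26: queue=[E,D,G,H,F] q_used=1 → run E
t=27: queue=[D,G,H,F] q_used=0 → run D
t=28: queue=[D,G,H,F] q_used=1 → run D
t=29: queue=[G,H,F,D] q_used=0 → run G
t=30: queue=[G,H,F,D] q_used=1 → run G
t=31: queue=[H,F,D,G] q_used=0 → run H
t=32: queue=[F,D,G] q_used=0 → run F
t=33: queue=[D,G] q_used=0 → run D
t=34: queue=[D,G] q_used=1 → run D
t=35: queue=[G,D] q_used=0 → run G
t=36: queue=[G,D] q_used=1 → run G
t=37: queue=[D,G] q_used=0 → run D
t=38: queue=[G] q_used=0 → run G
t=39: (idle)
t=40: (idle)
t=41: (idle)
t=42: (idle)
t=43: (idle)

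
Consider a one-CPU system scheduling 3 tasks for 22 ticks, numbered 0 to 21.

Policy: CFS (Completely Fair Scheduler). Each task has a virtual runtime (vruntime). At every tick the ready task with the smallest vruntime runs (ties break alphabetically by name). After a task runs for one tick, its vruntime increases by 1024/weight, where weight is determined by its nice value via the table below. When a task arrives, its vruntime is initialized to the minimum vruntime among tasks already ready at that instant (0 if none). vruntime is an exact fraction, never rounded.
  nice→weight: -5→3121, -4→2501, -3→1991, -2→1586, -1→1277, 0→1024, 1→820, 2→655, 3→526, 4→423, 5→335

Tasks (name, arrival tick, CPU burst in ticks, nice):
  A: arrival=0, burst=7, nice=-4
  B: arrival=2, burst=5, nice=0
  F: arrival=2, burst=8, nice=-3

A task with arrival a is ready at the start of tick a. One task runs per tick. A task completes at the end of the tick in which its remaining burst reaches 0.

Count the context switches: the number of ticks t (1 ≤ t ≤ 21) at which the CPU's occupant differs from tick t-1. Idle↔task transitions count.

context switches = 16

t=0: vr[A=0] → run A
t=1: vr[A=1024/2501] → run A
t=2: vr[A=2048/2501 B=2048/2501 F=2048/2501] → run A
t=3: vr[A=3072/2501 B=2048/2501 F=2048/2501] → run B
t=4: vr[A=3072/2501 B=4549/2501 F=2048/2501] → run F
t=5: vr[A=3072/2501 B=4549/2501 F=6638592/4979491] → run A
t=6: vr[A=4096/2501 B=4549/2501 F=6638592/4979491] → run F
t=7: vr[A=4096/2501 B=4549/2501 F=9199616/4979491] → run A
t=8: vr[A=5120/2501 B=4549/2501 F=9199616/4979491] → run B
t=9: vr[A=5120/2501 B=7050/2501 F=9199616/4979491] → run F
t=10: vr[A=5120/2501 B=7050/2501 F=11760640/4979491] → run A
t=11: vr[A=6144/2501 B=7050/2501 F=11760640/4979491] → run F
t=12: vr[A=6144/2501 B=7050/2501 F=14321664/4979491] → run A
t=13: vr[B=7050/2501 F=14321664/4979491] → run B
t=14: vr[B=9551/2501 F=14321664/4979491] → run F
t=15: vr[B=9551/2501 F=16882688/4979491] → run F
t=16: vr[B=9551/2501 F=19443712/4979491] → run B
t=17: vr[B=12052/2501 F=19443712/4979491] → run F
t=18: vr[B=12052/2501 F=22004736/4979491] → run F
t=19: vr[B=12052/2501] → run B
t=20: (idle)
t=21: (idle)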